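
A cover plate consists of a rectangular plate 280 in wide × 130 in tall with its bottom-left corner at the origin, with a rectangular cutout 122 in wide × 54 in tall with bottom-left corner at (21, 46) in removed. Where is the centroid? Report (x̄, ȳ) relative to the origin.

x̄ = 152.82 in, ȳ = 63.23 in

plate: A = 280 × 130 = 36400.00, centroid at (140.00, 65.00).
hole: A = −(122 × 54) = -6588.00, centroid at (82.00, 73.00).
ΣA = 29812.00 in²
ΣAx̄ = (36400.00)(140.00) + (-6588.00)(82.00) = 4555784.00 in³
ΣAȳ = (36400.00)(65.00) + (-6588.00)(73.00) = 1885076.00 in³
x̄ = 4555784.00 / 29812.00 = 152.82 in
ȳ = 1885076.00 / 29812.00 = 63.23 in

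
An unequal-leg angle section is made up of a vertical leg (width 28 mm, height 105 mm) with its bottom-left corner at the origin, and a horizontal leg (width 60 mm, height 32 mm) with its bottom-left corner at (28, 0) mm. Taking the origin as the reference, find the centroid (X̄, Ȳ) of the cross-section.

X̄ = 31.38 mm, Ȳ = 38.08 mm

vertical leg: A = 28 × 105 = 2940.00, centroid at (14.00, 52.50).
horizontal leg: A = 60 × 32 = 1920.00, centroid at (58.00, 16.00).
ΣA = 4860.00 mm², ΣAX̄ = 152520.00 mm³, ΣAȲ = 185070.00 mm³.
X̄ = 152520.00/4860.00 = 31.38 mm; Ȳ = 185070.00/4860.00 = 38.08 mm.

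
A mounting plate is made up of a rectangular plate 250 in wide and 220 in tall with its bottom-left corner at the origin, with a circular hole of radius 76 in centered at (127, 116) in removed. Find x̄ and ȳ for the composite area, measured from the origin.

Part | A | x̄ᵢ | ȳᵢ | A·x̄ᵢ | A·ȳᵢ
plate | 55000.00 | 125.00 | 110.00 | 6875000.00 | 6050000.00
hole | -18145.84 | 127.00 | 116.00 | -2304521.57 | -2104917.34
Σ | 36854.16 |  |  | 4570478.43 | 3945082.66
x̄ = 4570478.43 / 36854.16 = 124.02 in
ȳ = 3945082.66 / 36854.16 = 107.05 in

x̄ = 124.02 in, ȳ = 107.05 in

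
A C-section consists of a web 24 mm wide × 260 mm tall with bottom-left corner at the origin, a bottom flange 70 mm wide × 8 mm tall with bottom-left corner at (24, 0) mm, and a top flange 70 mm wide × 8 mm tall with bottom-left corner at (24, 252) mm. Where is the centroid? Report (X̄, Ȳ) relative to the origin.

web: A = 24 × 260 = 6240.00, centroid at (12.00, 130.00).
bottom flange: A = 70 × 8 = 560.00, centroid at (59.00, 4.00).
top flange: A = 70 × 8 = 560.00, centroid at (59.00, 256.00).
ΣA = 7360.00 mm²
ΣAX̄ = (6240.00)(12.00) + (560.00)(59.00) + (560.00)(59.00) = 140960.00 mm³
ΣAȲ = (6240.00)(130.00) + (560.00)(4.00) + (560.00)(256.00) = 956800.00 mm³
X̄ = 140960.00 / 7360.00 = 19.15 mm
Ȳ = 956800.00 / 7360.00 = 130.00 mm

X̄ = 19.15 mm, Ȳ = 130.00 mm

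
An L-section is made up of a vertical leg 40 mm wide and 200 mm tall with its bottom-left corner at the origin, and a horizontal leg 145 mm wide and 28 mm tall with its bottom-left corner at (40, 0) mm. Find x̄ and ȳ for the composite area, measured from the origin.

x̄ = 51.14 mm, ȳ = 71.05 mm

vertical leg: A = 40 × 200 = 8000.00, centroid at (20.00, 100.00).
horizontal leg: A = 145 × 28 = 4060.00, centroid at (112.50, 14.00).
ΣA = 12060.00 mm²
ΣAx̄ = (8000.00)(20.00) + (4060.00)(112.50) = 616750.00 mm³
ΣAȳ = (8000.00)(100.00) + (4060.00)(14.00) = 856840.00 mm³
x̄ = 616750.00 / 12060.00 = 51.14 mm
ȳ = 856840.00 / 12060.00 = 71.05 mm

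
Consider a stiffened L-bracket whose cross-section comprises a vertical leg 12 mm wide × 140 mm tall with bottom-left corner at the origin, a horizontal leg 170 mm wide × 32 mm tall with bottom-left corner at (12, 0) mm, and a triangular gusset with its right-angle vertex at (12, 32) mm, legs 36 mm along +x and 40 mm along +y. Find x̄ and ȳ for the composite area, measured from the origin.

x̄ = 70.80 mm, ȳ = 30.27 mm

vertical leg: A = 12 × 140 = 1680.00, centroid at (6.00, 70.00).
horizontal leg: A = 170 × 32 = 5440.00, centroid at (97.00, 16.00).
gusset: A = ½·36·40 = 720.00, centroid at (24.00, 45.33).
ΣA = 7840.00 mm²
ΣAx̄ = (1680.00)(6.00) + (5440.00)(97.00) + (720.00)(24.00) = 555040.00 mm³
ΣAȳ = (1680.00)(70.00) + (5440.00)(16.00) + (720.00)(45.33) = 237280.00 mm³
x̄ = 555040.00 / 7840.00 = 70.80 mm
ȳ = 237280.00 / 7840.00 = 30.27 mm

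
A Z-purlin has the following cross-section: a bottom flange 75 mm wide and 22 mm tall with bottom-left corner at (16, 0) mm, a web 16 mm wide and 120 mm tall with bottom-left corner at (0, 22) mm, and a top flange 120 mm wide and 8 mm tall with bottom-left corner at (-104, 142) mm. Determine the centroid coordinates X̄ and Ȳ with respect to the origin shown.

X̄ = 13.55 mm, Ȳ = 69.70 mm

bottom flange: A = 75 × 22 = 1650.00, centroid at (53.50, 11.00).
web: A = 16 × 120 = 1920.00, centroid at (8.00, 82.00).
top flange: A = 120 × 8 = 960.00, centroid at (-44.00, 146.00).
ΣA = 4530.00 mm²
ΣAX̄ = (1650.00)(53.50) + (1920.00)(8.00) + (960.00)(-44.00) = 61395.00 mm³
ΣAȲ = (1650.00)(11.00) + (1920.00)(82.00) + (960.00)(146.00) = 315750.00 mm³
X̄ = 61395.00 / 4530.00 = 13.55 mm
Ȳ = 315750.00 / 4530.00 = 69.70 mm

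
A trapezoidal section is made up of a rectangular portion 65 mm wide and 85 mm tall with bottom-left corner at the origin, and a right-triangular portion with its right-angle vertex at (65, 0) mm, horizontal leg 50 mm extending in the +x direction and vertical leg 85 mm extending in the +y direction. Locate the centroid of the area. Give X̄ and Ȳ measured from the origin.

X̄ = 46.16 mm, Ȳ = 38.56 mm

Part | A | x̄ᵢ | ȳᵢ | A·x̄ᵢ | A·ȳᵢ
rectangular portion | 5525.00 | 32.50 | 42.50 | 179562.50 | 234812.50
triangular portion | 2125.00 | 81.67 | 28.33 | 173541.67 | 60208.33
Σ | 7650.00 |  |  | 353104.17 | 295020.83
X̄ = 353104.17 / 7650.00 = 46.16 mm
Ȳ = 295020.83 / 7650.00 = 38.56 mm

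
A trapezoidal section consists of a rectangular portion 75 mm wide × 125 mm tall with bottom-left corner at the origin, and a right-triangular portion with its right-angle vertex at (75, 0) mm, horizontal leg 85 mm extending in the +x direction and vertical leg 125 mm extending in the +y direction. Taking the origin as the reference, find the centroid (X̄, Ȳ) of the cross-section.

rectangular portion: A = 75 × 125 = 9375.00, centroid at (37.50, 62.50).
triangular portion: A = ½·85·125 = 5312.50, centroid at (103.33, 41.67).
ΣA = 14687.50 mm², ΣAX̄ = 900520.83 mm³, ΣAȲ = 807291.67 mm³.
X̄ = 900520.83/14687.50 = 61.31 mm; Ȳ = 807291.67/14687.50 = 54.96 mm.

X̄ = 61.31 mm, Ȳ = 54.96 mm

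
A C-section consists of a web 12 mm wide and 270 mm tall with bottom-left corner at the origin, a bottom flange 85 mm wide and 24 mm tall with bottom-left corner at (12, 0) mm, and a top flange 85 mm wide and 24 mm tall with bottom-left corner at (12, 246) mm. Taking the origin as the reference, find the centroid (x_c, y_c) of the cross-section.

Part | A | x̄ᵢ | ȳᵢ | A·x̄ᵢ | A·ȳᵢ
web | 3240.00 | 6.00 | 135.00 | 19440.00 | 437400.00
bottom flange | 2040.00 | 54.50 | 12.00 | 111180.00 | 24480.00
top flange | 2040.00 | 54.50 | 258.00 | 111180.00 | 526320.00
Σ | 7320.00 |  |  | 241800.00 | 988200.00
x_c = 241800.00 / 7320.00 = 33.03 mm
y_c = 988200.00 / 7320.00 = 135.00 mm

x_c = 33.03 mm, y_c = 135.00 mm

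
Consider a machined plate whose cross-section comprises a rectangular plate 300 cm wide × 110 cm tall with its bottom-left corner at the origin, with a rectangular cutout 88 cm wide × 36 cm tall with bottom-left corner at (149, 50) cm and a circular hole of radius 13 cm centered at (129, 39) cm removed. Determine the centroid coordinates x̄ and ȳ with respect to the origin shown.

x̄ = 145.73 cm, ȳ = 53.88 cm

Part | A | x̄ᵢ | ȳᵢ | A·x̄ᵢ | A·ȳᵢ
plate | 33000.00 | 150.00 | 55.00 | 4950000.00 | 1815000.00
hole 1 | -3168.00 | 193.00 | 68.00 | -611424.00 | -215424.00
hole 2 | -530.93 | 129.00 | 39.00 | -68489.86 | -20706.24
Σ | 29301.07 |  |  | 4270086.14 | 1578869.76
x̄ = 4270086.14 / 29301.07 = 145.73 cm
ȳ = 1578869.76 / 29301.07 = 53.88 cm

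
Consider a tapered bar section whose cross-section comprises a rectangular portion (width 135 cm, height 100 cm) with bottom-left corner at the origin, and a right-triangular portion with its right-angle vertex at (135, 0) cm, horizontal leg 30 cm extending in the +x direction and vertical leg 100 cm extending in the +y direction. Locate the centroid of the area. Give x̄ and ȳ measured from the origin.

Part | A | x̄ᵢ | ȳᵢ | A·x̄ᵢ | A·ȳᵢ
rectangular portion | 13500.00 | 67.50 | 50.00 | 911250.00 | 675000.00
triangular portion | 1500.00 | 145.00 | 33.33 | 217500.00 | 50000.00
Σ | 15000.00 |  |  | 1128750.00 | 725000.00
x̄ = 1128750.00 / 15000.00 = 75.25 cm
ȳ = 725000.00 / 15000.00 = 48.33 cm

x̄ = 75.25 cm, ȳ = 48.33 cm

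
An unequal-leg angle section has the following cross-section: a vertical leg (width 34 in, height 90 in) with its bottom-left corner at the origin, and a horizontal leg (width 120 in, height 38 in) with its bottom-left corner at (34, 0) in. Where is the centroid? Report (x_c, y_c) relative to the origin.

Part | A | x̄ᵢ | ȳᵢ | A·x̄ᵢ | A·ȳᵢ
vertical leg | 3060.00 | 17.00 | 45.00 | 52020.00 | 137700.00
horizontal leg | 4560.00 | 94.00 | 19.00 | 428640.00 | 86640.00
Σ | 7620.00 |  |  | 480660.00 | 224340.00
x_c = 480660.00 / 7620.00 = 63.08 in
y_c = 224340.00 / 7620.00 = 29.44 in

x_c = 63.08 in, y_c = 29.44 in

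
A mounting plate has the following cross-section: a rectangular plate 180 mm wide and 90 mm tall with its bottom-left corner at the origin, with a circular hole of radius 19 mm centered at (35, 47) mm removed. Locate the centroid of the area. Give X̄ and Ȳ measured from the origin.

X̄ = 94.14 mm, Ȳ = 44.85 mm

plate: A = 180 × 90 = 16200.00, centroid at (90.00, 45.00).
hole: A = −π·19² = -1134.11, centroid at (35.00, 47.00).
ΣA = 15065.89 mm², ΣAX̄ = 1418305.98 mm³, ΣAȲ = 675696.60 mm³.
X̄ = 1418305.98/15065.89 = 94.14 mm; Ȳ = 675696.60/15065.89 = 44.85 mm.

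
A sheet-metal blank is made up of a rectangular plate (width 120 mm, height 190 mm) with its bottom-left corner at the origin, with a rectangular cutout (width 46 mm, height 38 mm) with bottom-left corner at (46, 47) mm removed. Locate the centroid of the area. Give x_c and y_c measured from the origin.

plate: A = 120 × 190 = 22800.00, centroid at (60.00, 95.00).
hole: A = −(46 × 38) = -1748.00, centroid at (69.00, 66.00).
ΣA = 21052.00 mm²
ΣAx_c = (22800.00)(60.00) + (-1748.00)(69.00) = 1247388.00 mm³
ΣAy_c = (22800.00)(95.00) + (-1748.00)(66.00) = 2050632.00 mm³
x_c = 1247388.00 / 21052.00 = 59.25 mm
y_c = 2050632.00 / 21052.00 = 97.41 mm

x_c = 59.25 mm, y_c = 97.41 mm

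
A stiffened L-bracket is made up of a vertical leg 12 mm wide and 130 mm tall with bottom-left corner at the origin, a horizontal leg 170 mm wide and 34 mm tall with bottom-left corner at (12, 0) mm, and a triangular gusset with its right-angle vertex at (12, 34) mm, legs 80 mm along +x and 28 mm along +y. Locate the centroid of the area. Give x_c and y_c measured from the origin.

x_c = 72.50 mm, y_c = 29.34 mm

vertical leg: A = 12 × 130 = 1560.00, centroid at (6.00, 65.00).
horizontal leg: A = 170 × 34 = 5780.00, centroid at (97.00, 17.00).
gusset: A = ½·80·28 = 1120.00, centroid at (38.67, 43.33).
ΣA = 8460.00 mm², ΣAx_c = 613326.67 mm³, ΣAy_c = 248193.33 mm³.
x_c = 613326.67/8460.00 = 72.50 mm; y_c = 248193.33/8460.00 = 29.34 mm.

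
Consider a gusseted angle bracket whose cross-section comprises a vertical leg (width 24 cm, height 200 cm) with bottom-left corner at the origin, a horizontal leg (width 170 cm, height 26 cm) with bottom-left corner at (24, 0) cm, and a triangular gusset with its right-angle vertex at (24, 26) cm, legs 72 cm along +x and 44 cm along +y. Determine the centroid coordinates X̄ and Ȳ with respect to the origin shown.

X̄ = 56.96 cm, Ȳ = 55.71 cm

Part | A | x̄ᵢ | ȳᵢ | A·x̄ᵢ | A·ȳᵢ
vertical leg | 4800.00 | 12.00 | 100.00 | 57600.00 | 480000.00
horizontal leg | 4420.00 | 109.00 | 13.00 | 481780.00 | 57460.00
gusset | 1584.00 | 48.00 | 40.67 | 76032.00 | 64416.00
Σ | 10804.00 |  |  | 615412.00 | 601876.00
X̄ = 615412.00 / 10804.00 = 56.96 cm
Ȳ = 601876.00 / 10804.00 = 55.71 cm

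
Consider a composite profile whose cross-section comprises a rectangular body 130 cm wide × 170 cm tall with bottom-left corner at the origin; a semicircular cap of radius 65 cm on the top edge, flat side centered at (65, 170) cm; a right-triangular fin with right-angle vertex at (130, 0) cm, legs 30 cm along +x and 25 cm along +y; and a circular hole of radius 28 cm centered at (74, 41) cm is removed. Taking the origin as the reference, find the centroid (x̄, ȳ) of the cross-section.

Part | A | x̄ᵢ | ȳᵢ | A·x̄ᵢ | A·ȳᵢ
rectangular body | 22100.00 | 65.00 | 85.00 | 1436500.00 | 1878500.00
semicircular top | 6636.61 | 65.00 | 197.59 | 431379.94 | 1311307.80
triangular fin | 375.00 | 140.00 | 8.33 | 52500.00 | 3125.00
hole | -2463.01 | 74.00 | 41.00 | -182262.64 | -100983.35
Σ | 26648.61 |  |  | 1738117.30 | 3091949.44
x̄ = 1738117.30 / 26648.61 = 65.22 cm
ȳ = 3091949.44 / 26648.61 = 116.03 cm

x̄ = 65.22 cm, ȳ = 116.03 cm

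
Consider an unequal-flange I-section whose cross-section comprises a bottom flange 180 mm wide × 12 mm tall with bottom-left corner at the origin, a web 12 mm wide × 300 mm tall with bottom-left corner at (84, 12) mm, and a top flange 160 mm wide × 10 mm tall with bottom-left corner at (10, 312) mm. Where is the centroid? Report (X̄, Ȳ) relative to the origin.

bottom flange: A = 180 × 12 = 2160.00, centroid at (90.00, 6.00).
web: A = 12 × 300 = 3600.00, centroid at (90.00, 162.00).
top flange: A = 160 × 10 = 1600.00, centroid at (90.00, 317.00).
ΣA = 7360.00 mm², ΣAX̄ = 662400.00 mm³, ΣAȲ = 1103360.00 mm³.
X̄ = 662400.00/7360.00 = 90.00 mm; Ȳ = 1103360.00/7360.00 = 149.91 mm.

X̄ = 90.00 mm, Ȳ = 149.91 mm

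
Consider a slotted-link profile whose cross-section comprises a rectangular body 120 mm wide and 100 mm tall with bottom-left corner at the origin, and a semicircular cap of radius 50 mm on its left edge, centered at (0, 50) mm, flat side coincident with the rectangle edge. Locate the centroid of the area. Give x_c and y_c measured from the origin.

rectangular body: A = 120 × 100 = 12000.00, centroid at (60.00, 50.00).
semicircular end: A = ½π·50² = 3926.99, centroid at (-21.22, 50.00).
ΣA = 15926.99 mm²
ΣAx_c = (12000.00)(60.00) + (3926.99)(-21.22) = 636666.67 mm³
ΣAy_c = (12000.00)(50.00) + (3926.99)(50.00) = 796349.54 mm³
x_c = 636666.67 / 15926.99 = 39.97 mm
y_c = 796349.54 / 15926.99 = 50.00 mm

x_c = 39.97 mm, y_c = 50.00 mm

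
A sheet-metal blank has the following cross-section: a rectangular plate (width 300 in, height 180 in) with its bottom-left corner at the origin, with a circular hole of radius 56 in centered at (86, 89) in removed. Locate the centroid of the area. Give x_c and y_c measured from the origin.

x_c = 164.28 in, y_c = 90.22 in

plate: A = 300 × 180 = 54000.00, centroid at (150.00, 90.00).
hole: A = −π·56² = -9852.03, centroid at (86.00, 89.00).
ΣA = 44147.97 in², ΣAx_c = 7252725.03 in³, ΣAy_c = 3983168.92 in³.
x_c = 7252725.03/44147.97 = 164.28 in; y_c = 3983168.92/44147.97 = 90.22 in.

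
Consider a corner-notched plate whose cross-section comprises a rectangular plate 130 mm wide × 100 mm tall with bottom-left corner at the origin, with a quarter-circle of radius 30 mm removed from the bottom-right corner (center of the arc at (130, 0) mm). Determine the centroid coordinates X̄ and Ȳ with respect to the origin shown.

plate: A = 130 × 100 = 13000.00, centroid at (65.00, 50.00).
removed quarter-circle: A = −¼π·30² = -706.86, centroid at (117.27, 12.73).
ΣA = 12293.14 mm², ΣAX̄ = 762108.41 mm³, ΣAȲ = 641000.00 mm³.
X̄ = 762108.41/12293.14 = 61.99 mm; Ȳ = 641000.00/12293.14 = 52.14 mm.

X̄ = 61.99 mm, Ȳ = 52.14 mm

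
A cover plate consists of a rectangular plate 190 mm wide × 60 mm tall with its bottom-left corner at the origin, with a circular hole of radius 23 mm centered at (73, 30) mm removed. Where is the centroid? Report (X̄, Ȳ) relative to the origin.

plate: A = 190 × 60 = 11400.00, centroid at (95.00, 30.00).
hole: A = −π·23² = -1661.90, centroid at (73.00, 30.00).
ΣA = 9738.10 mm²
ΣAX̄ = (11400.00)(95.00) + (-1661.90)(73.00) = 961681.12 mm³
ΣAȲ = (11400.00)(30.00) + (-1661.90)(30.00) = 292142.92 mm³
X̄ = 961681.12 / 9738.10 = 98.75 mm
Ȳ = 292142.92 / 9738.10 = 30.00 mm

X̄ = 98.75 mm, Ȳ = 30.00 mm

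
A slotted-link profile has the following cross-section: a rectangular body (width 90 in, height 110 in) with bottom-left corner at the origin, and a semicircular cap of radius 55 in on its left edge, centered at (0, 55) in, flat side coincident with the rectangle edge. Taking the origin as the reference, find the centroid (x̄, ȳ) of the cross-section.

x̄ = 22.84 in, ȳ = 55.00 in

rectangular body: A = 90 × 110 = 9900.00, centroid at (45.00, 55.00).
semicircular end: A = ½π·55² = 4751.66, centroid at (-23.34, 55.00).
ΣA = 14651.66 in²
ΣAx̄ = (9900.00)(45.00) + (4751.66)(-23.34) = 334583.33 in³
ΣAȳ = (9900.00)(55.00) + (4751.66)(55.00) = 805841.24 in³
x̄ = 334583.33 / 14651.66 = 22.84 in
ȳ = 805841.24 / 14651.66 = 55.00 in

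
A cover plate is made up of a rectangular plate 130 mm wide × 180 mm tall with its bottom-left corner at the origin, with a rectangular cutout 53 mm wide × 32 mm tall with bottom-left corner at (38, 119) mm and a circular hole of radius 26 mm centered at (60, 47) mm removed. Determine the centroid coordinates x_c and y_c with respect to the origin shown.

x_c = 65.59 mm, y_c = 90.77 mm

plate: A = 130 × 180 = 23400.00, centroid at (65.00, 90.00).
hole 1: A = −(53 × 32) = -1696.00, centroid at (64.50, 135.00).
hole 2: A = −π·26² = -2123.72, centroid at (60.00, 47.00).
ΣA = 19580.28 mm², ΣAx_c = 1284185.00 mm³, ΣAy_c = 1777225.32 mm³.
x_c = 1284185.00/19580.28 = 65.59 mm; y_c = 1777225.32/19580.28 = 90.77 mm.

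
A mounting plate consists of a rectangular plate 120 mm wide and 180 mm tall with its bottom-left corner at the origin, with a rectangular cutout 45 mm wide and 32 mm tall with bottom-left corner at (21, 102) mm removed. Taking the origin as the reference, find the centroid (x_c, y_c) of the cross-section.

plate: A = 120 × 180 = 21600.00, centroid at (60.00, 90.00).
hole: A = −(45 × 32) = -1440.00, centroid at (43.50, 118.00).
ΣA = 20160.00 mm², ΣAx_c = 1233360.00 mm³, ΣAy_c = 1774080.00 mm³.
x_c = 1233360.00/20160.00 = 61.18 mm; y_c = 1774080.00/20160.00 = 88.00 mm.

x_c = 61.18 mm, y_c = 88.00 mm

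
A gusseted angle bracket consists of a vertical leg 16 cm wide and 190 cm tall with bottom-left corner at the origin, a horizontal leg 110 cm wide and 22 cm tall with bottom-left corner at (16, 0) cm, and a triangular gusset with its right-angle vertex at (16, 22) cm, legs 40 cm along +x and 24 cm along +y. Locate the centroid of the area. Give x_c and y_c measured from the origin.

x_c = 35.39 cm, y_c = 55.53 cm

Part | A | x̄ᵢ | ȳᵢ | A·x̄ᵢ | A·ȳᵢ
vertical leg | 3040.00 | 8.00 | 95.00 | 24320.00 | 288800.00
horizontal leg | 2420.00 | 71.00 | 11.00 | 171820.00 | 26620.00
gusset | 480.00 | 29.33 | 30.00 | 14080.00 | 14400.00
Σ | 5940.00 |  |  | 210220.00 | 329820.00
x_c = 210220.00 / 5940.00 = 35.39 cm
y_c = 329820.00 / 5940.00 = 55.53 cm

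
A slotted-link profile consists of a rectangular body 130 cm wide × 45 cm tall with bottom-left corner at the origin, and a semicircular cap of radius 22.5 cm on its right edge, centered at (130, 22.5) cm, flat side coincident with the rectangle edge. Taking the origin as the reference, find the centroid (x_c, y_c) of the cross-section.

rectangular body: A = 130 × 45 = 5850.00, centroid at (65.00, 22.50).
semicircular end: A = ½π·22.5² = 795.22, centroid at (139.55, 22.50).
ΣA = 6645.22 cm²
ΣAx_c = (5850.00)(65.00) + (795.22)(139.55) = 491221.78 cm³
ΣAy_c = (5850.00)(22.50) + (795.22)(22.50) = 149517.35 cm³
x_c = 491221.78 / 6645.22 = 73.92 cm
y_c = 149517.35 / 6645.22 = 22.50 cm

x_c = 73.92 cm, y_c = 22.50 cm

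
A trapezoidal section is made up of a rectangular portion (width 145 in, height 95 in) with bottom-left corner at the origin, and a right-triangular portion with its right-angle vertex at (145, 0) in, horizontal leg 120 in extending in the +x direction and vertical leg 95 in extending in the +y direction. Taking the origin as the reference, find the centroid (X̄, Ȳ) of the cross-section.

rectangular portion: A = 145 × 95 = 13775.00, centroid at (72.50, 47.50).
triangular portion: A = ½·120·95 = 5700.00, centroid at (185.00, 31.67).
ΣA = 19475.00 in², ΣAX̄ = 2053187.50 in³, ΣAȲ = 834812.50 in³.
X̄ = 2053187.50/19475.00 = 105.43 in; Ȳ = 834812.50/19475.00 = 42.87 in.

X̄ = 105.43 in, Ȳ = 42.87 in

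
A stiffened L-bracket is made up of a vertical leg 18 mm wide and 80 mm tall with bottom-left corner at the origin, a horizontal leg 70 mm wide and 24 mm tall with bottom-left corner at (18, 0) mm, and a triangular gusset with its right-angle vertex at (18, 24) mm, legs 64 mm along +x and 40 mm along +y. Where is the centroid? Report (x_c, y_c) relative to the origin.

Part | A | x̄ᵢ | ȳᵢ | A·x̄ᵢ | A·ȳᵢ
vertical leg | 1440.00 | 9.00 | 40.00 | 12960.00 | 57600.00
horizontal leg | 1680.00 | 53.00 | 12.00 | 89040.00 | 20160.00
gusset | 1280.00 | 39.33 | 37.33 | 50346.67 | 47786.67
Σ | 4400.00 |  |  | 152346.67 | 125546.67
x_c = 152346.67 / 4400.00 = 34.62 mm
y_c = 125546.67 / 4400.00 = 28.53 mm

x_c = 34.62 mm, y_c = 28.53 mm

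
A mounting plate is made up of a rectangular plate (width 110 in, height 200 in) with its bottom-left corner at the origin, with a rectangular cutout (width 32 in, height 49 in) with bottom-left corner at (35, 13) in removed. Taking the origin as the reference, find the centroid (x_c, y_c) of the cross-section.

Part | A | x̄ᵢ | ȳᵢ | A·x̄ᵢ | A·ȳᵢ
plate | 22000.00 | 55.00 | 100.00 | 1210000.00 | 2200000.00
hole | -1568.00 | 51.00 | 37.50 | -79968.00 | -58800.00
Σ | 20432.00 |  |  | 1130032.00 | 2141200.00
x_c = 1130032.00 / 20432.00 = 55.31 in
y_c = 2141200.00 / 20432.00 = 104.80 in

x_c = 55.31 in, y_c = 104.80 in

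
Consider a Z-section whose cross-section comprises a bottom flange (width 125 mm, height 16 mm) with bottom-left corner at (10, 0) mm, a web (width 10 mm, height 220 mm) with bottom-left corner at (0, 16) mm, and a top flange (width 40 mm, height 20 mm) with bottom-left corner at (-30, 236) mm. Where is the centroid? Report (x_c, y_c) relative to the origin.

x_c = 29.60 mm, y_c = 98.00 mm

bottom flange: A = 125 × 16 = 2000.00, centroid at (72.50, 8.00).
web: A = 10 × 220 = 2200.00, centroid at (5.00, 126.00).
top flange: A = 40 × 20 = 800.00, centroid at (-10.00, 246.00).
ΣA = 5000.00 mm²
ΣAx_c = (2000.00)(72.50) + (2200.00)(5.00) + (800.00)(-10.00) = 148000.00 mm³
ΣAy_c = (2000.00)(8.00) + (2200.00)(126.00) + (800.00)(246.00) = 490000.00 mm³
x_c = 148000.00 / 5000.00 = 29.60 mm
y_c = 490000.00 / 5000.00 = 98.00 mm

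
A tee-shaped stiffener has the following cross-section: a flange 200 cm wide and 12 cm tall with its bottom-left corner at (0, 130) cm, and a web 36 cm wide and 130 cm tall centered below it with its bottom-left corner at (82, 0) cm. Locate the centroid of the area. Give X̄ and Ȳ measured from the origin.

X̄ = 100.00 cm, Ȳ = 89.07 cm

web: A = 36 × 130 = 4680.00, centroid at (100.00, 65.00).
flange: A = 200 × 12 = 2400.00, centroid at (100.00, 136.00).
ΣA = 7080.00 cm²
ΣAX̄ = (4680.00)(100.00) + (2400.00)(100.00) = 708000.00 cm³
ΣAȲ = (4680.00)(65.00) + (2400.00)(136.00) = 630600.00 cm³
X̄ = 708000.00 / 7080.00 = 100.00 cm
Ȳ = 630600.00 / 7080.00 = 89.07 cm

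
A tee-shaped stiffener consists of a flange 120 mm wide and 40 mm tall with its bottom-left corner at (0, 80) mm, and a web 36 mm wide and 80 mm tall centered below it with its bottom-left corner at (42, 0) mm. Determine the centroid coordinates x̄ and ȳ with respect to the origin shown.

web: A = 36 × 80 = 2880.00, centroid at (60.00, 40.00).
flange: A = 120 × 40 = 4800.00, centroid at (60.00, 100.00).
ΣA = 7680.00 mm², ΣAx̄ = 460800.00 mm³, ΣAȳ = 595200.00 mm³.
x̄ = 460800.00/7680.00 = 60.00 mm; ȳ = 595200.00/7680.00 = 77.50 mm.

x̄ = 60.00 mm, ȳ = 77.50 mm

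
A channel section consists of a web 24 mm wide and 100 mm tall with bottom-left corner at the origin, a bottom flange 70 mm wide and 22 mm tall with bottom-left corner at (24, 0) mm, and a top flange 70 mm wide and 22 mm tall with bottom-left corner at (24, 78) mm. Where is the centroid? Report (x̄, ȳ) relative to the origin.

Part | A | x̄ᵢ | ȳᵢ | A·x̄ᵢ | A·ȳᵢ
web | 2400.00 | 12.00 | 50.00 | 28800.00 | 120000.00
bottom flange | 1540.00 | 59.00 | 11.00 | 90860.00 | 16940.00
top flange | 1540.00 | 59.00 | 89.00 | 90860.00 | 137060.00
Σ | 5480.00 |  |  | 210520.00 | 274000.00
x̄ = 210520.00 / 5480.00 = 38.42 mm
ȳ = 274000.00 / 5480.00 = 50.00 mm

x̄ = 38.42 mm, ȳ = 50.00 mm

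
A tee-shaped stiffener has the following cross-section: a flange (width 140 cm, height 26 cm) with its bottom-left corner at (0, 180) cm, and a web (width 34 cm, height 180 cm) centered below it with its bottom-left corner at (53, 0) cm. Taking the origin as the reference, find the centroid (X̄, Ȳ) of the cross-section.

X̄ = 70.00 cm, Ȳ = 128.41 cm

web: A = 34 × 180 = 6120.00, centroid at (70.00, 90.00).
flange: A = 140 × 26 = 3640.00, centroid at (70.00, 193.00).
ΣA = 9760.00 cm²
ΣAX̄ = (6120.00)(70.00) + (3640.00)(70.00) = 683200.00 cm³
ΣAȲ = (6120.00)(90.00) + (3640.00)(193.00) = 1253320.00 cm³
X̄ = 683200.00 / 9760.00 = 70.00 cm
Ȳ = 1253320.00 / 9760.00 = 128.41 cm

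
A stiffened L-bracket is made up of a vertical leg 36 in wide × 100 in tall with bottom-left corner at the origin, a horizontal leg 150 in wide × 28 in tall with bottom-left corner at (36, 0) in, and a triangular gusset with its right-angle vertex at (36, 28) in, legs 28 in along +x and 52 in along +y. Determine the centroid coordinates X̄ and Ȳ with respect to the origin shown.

X̄ = 66.14 in, Ȳ = 31.87 in

vertical leg: A = 36 × 100 = 3600.00, centroid at (18.00, 50.00).
horizontal leg: A = 150 × 28 = 4200.00, centroid at (111.00, 14.00).
gusset: A = ½·28·52 = 728.00, centroid at (45.33, 45.33).
ΣA = 8528.00 in², ΣAX̄ = 564002.67 in³, ΣAȲ = 271802.67 in³.
X̄ = 564002.67/8528.00 = 66.14 in; Ȳ = 271802.67/8528.00 = 31.87 in.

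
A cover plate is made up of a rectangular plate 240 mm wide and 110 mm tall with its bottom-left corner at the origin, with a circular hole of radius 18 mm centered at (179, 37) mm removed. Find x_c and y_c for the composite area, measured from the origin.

x_c = 117.63 mm, y_c = 55.72 mm

Part | A | x̄ᵢ | ȳᵢ | A·x̄ᵢ | A·ȳᵢ
plate | 26400.00 | 120.00 | 55.00 | 3168000.00 | 1452000.00
hole | -1017.88 | 179.00 | 37.00 | -182199.81 | -37661.41
Σ | 25382.12 |  |  | 2985800.19 | 1414338.59
x_c = 2985800.19 / 25382.12 = 117.63 mm
y_c = 1414338.59 / 25382.12 = 55.72 mm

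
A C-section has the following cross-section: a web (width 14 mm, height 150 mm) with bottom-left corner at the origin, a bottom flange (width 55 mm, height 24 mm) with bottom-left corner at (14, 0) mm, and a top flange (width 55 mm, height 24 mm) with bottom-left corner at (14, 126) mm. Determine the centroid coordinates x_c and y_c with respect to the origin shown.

Part | A | x̄ᵢ | ȳᵢ | A·x̄ᵢ | A·ȳᵢ
web | 2100.00 | 7.00 | 75.00 | 14700.00 | 157500.00
bottom flange | 1320.00 | 41.50 | 12.00 | 54780.00 | 15840.00
top flange | 1320.00 | 41.50 | 138.00 | 54780.00 | 182160.00
Σ | 4740.00 |  |  | 124260.00 | 355500.00
x_c = 124260.00 / 4740.00 = 26.22 mm
y_c = 355500.00 / 4740.00 = 75.00 mm

x_c = 26.22 mm, y_c = 75.00 mm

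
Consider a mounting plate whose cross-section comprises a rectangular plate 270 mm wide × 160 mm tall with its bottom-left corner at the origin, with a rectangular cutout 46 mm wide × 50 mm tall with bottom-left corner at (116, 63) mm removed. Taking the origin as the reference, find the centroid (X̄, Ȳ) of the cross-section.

Part | A | x̄ᵢ | ȳᵢ | A·x̄ᵢ | A·ȳᵢ
plate | 43200.00 | 135.00 | 80.00 | 5832000.00 | 3456000.00
hole | -2300.00 | 139.00 | 88.00 | -319700.00 | -202400.00
Σ | 40900.00 |  |  | 5512300.00 | 3253600.00
X̄ = 5512300.00 / 40900.00 = 134.78 mm
Ȳ = 3253600.00 / 40900.00 = 79.55 mm

X̄ = 134.78 mm, Ȳ = 79.55 mm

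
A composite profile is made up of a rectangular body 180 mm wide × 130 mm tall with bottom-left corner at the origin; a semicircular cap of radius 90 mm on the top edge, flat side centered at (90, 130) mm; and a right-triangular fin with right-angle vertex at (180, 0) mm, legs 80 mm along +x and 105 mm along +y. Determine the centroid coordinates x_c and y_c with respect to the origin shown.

rectangular body: A = 180 × 130 = 23400.00, centroid at (90.00, 65.00).
semicircular top: A = ½π·90² = 12723.45, centroid at (90.00, 168.20).
triangular fin: A = ½·80·105 = 4200.00, centroid at (206.67, 35.00).
ΣA = 40323.45 mm², ΣAx_c = 4119110.52 mm³, ΣAy_c = 3808048.53 mm³.
x_c = 4119110.52/40323.45 = 102.15 mm; y_c = 3808048.53/40323.45 = 94.44 mm.

x_c = 102.15 mm, y_c = 94.44 mm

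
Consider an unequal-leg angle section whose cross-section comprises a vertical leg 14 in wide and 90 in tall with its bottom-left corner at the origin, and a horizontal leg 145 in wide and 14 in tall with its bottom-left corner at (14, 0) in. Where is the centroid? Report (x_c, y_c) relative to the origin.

vertical leg: A = 14 × 90 = 1260.00, centroid at (7.00, 45.00).
horizontal leg: A = 145 × 14 = 2030.00, centroid at (86.50, 7.00).
ΣA = 3290.00 in²
ΣAx_c = (1260.00)(7.00) + (2030.00)(86.50) = 184415.00 in³
ΣAy_c = (1260.00)(45.00) + (2030.00)(7.00) = 70910.00 in³
x_c = 184415.00 / 3290.00 = 56.05 in
y_c = 70910.00 / 3290.00 = 21.55 in

x_c = 56.05 in, y_c = 21.55 in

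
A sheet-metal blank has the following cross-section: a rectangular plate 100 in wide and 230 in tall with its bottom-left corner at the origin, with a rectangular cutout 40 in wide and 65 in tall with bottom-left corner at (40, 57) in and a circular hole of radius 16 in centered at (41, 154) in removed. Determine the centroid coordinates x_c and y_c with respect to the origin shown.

x_c = 49.04 in, y_c = 116.78 in

plate: A = 100 × 230 = 23000.00, centroid at (50.00, 115.00).
hole 1: A = −(40 × 65) = -2600.00, centroid at (60.00, 89.50).
hole 2: A = −π·16² = -804.25, centroid at (41.00, 154.00).
ΣA = 19595.75 in², ΣAx_c = 961025.84 in³, ΣAy_c = 2288445.85 in³.
x_c = 961025.84/19595.75 = 49.04 in; y_c = 2288445.85/19595.75 = 116.78 in.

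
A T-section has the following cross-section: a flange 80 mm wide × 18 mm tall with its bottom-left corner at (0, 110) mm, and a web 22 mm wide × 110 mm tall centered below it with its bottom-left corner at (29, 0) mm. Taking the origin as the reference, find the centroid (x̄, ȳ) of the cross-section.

x̄ = 40.00 mm, ȳ = 78.88 mm

Part | A | x̄ᵢ | ȳᵢ | A·x̄ᵢ | A·ȳᵢ
web | 2420.00 | 40.00 | 55.00 | 96800.00 | 133100.00
flange | 1440.00 | 40.00 | 119.00 | 57600.00 | 171360.00
Σ | 3860.00 |  |  | 154400.00 | 304460.00
x̄ = 154400.00 / 3860.00 = 40.00 mm
ȳ = 304460.00 / 3860.00 = 78.88 mm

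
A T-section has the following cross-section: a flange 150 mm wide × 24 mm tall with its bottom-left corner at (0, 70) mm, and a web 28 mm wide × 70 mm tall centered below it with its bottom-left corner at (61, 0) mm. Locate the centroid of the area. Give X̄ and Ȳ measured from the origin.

web: A = 28 × 70 = 1960.00, centroid at (75.00, 35.00).
flange: A = 150 × 24 = 3600.00, centroid at (75.00, 82.00).
ΣA = 5560.00 mm², ΣAX̄ = 417000.00 mm³, ΣAȲ = 363800.00 mm³.
X̄ = 417000.00/5560.00 = 75.00 mm; Ȳ = 363800.00/5560.00 = 65.43 mm.

X̄ = 75.00 mm, Ȳ = 65.43 mm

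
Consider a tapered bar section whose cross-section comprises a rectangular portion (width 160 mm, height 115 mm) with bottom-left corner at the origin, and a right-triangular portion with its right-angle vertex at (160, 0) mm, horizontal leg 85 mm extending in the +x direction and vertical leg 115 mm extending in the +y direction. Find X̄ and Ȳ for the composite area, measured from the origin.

rectangular portion: A = 160 × 115 = 18400.00, centroid at (80.00, 57.50).
triangular portion: A = ½·85·115 = 4887.50, centroid at (188.33, 38.33).
ΣA = 23287.50 mm²
ΣAX̄ = (18400.00)(80.00) + (4887.50)(188.33) = 2392479.17 mm³
ΣAȲ = (18400.00)(57.50) + (4887.50)(38.33) = 1245354.17 mm³
X̄ = 2392479.17 / 23287.50 = 102.74 mm
Ȳ = 1245354.17 / 23287.50 = 53.48 mm

X̄ = 102.74 mm, Ȳ = 53.48 mm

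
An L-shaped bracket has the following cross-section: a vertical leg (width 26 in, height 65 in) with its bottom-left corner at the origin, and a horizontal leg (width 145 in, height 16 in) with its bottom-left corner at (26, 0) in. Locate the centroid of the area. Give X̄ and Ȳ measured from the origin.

vertical leg: A = 26 × 65 = 1690.00, centroid at (13.00, 32.50).
horizontal leg: A = 145 × 16 = 2320.00, centroid at (98.50, 8.00).
ΣA = 4010.00 in², ΣAX̄ = 250490.00 in³, ΣAȲ = 73485.00 in³.
X̄ = 250490.00/4010.00 = 62.47 in; Ȳ = 73485.00/4010.00 = 18.33 in.

X̄ = 62.47 in, Ȳ = 18.33 in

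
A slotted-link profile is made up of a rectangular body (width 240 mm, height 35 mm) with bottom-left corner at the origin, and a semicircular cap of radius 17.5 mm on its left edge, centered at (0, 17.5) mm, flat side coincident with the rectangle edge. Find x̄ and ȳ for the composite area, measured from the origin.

Part | A | x̄ᵢ | ȳᵢ | A·x̄ᵢ | A·ȳᵢ
rectangular body | 8400.00 | 120.00 | 17.50 | 1008000.00 | 147000.00
semicircular end | 481.06 | -7.43 | 17.50 | -3572.92 | 8418.49
Σ | 8881.06 |  |  | 1004427.08 | 155418.49
x̄ = 1004427.08 / 8881.06 = 113.10 mm
ȳ = 155418.49 / 8881.06 = 17.50 mm

x̄ = 113.10 mm, ȳ = 17.50 mm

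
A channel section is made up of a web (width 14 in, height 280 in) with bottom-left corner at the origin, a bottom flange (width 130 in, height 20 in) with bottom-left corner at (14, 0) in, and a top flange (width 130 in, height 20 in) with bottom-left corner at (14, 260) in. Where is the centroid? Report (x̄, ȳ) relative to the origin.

x̄ = 48.05 in, ȳ = 140.00 in

Part | A | x̄ᵢ | ȳᵢ | A·x̄ᵢ | A·ȳᵢ
web | 3920.00 | 7.00 | 140.00 | 27440.00 | 548800.00
bottom flange | 2600.00 | 79.00 | 10.00 | 205400.00 | 26000.00
top flange | 2600.00 | 79.00 | 270.00 | 205400.00 | 702000.00
Σ | 9120.00 |  |  | 438240.00 | 1276800.00
x̄ = 438240.00 / 9120.00 = 48.05 in
ȳ = 1276800.00 / 9120.00 = 140.00 in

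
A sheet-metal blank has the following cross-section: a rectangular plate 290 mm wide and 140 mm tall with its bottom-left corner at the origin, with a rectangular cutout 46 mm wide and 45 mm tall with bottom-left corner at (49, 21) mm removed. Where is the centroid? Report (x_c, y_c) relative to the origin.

Part | A | x̄ᵢ | ȳᵢ | A·x̄ᵢ | A·ȳᵢ
plate | 40600.00 | 145.00 | 70.00 | 5887000.00 | 2842000.00
hole | -2070.00 | 72.00 | 43.50 | -149040.00 | -90045.00
Σ | 38530.00 |  |  | 5737960.00 | 2751955.00
x_c = 5737960.00 / 38530.00 = 148.92 mm
y_c = 2751955.00 / 38530.00 = 71.42 mm

x_c = 148.92 mm, y_c = 71.42 mm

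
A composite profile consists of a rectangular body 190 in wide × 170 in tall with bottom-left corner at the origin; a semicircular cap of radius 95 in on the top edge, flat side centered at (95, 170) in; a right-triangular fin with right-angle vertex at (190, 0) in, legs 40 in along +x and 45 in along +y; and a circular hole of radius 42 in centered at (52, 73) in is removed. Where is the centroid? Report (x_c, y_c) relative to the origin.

Part | A | x̄ᵢ | ȳᵢ | A·x̄ᵢ | A·ȳᵢ
rectangular body | 32300.00 | 95.00 | 85.00 | 3068500.00 | 2745500.00
semicircular top | 14176.44 | 95.00 | 210.32 | 1346761.50 | 2981577.60
triangular fin | 900.00 | 203.33 | 15.00 | 183000.00 | 13500.00
hole | -5541.77 | 52.00 | 73.00 | -288172.01 | -404549.17
Σ | 41834.67 |  |  | 4310089.49 | 5336028.43
x_c = 4310089.49 / 41834.67 = 103.03 in
y_c = 5336028.43 / 41834.67 = 127.55 in

x_c = 103.03 in, y_c = 127.55 in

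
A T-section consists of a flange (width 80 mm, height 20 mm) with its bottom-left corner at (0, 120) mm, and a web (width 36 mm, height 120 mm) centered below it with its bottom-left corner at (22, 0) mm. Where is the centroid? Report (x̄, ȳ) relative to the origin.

x̄ = 40.00 mm, ȳ = 78.92 mm

Part | A | x̄ᵢ | ȳᵢ | A·x̄ᵢ | A·ȳᵢ
web | 4320.00 | 40.00 | 60.00 | 172800.00 | 259200.00
flange | 1600.00 | 40.00 | 130.00 | 64000.00 | 208000.00
Σ | 5920.00 |  |  | 236800.00 | 467200.00
x̄ = 236800.00 / 5920.00 = 40.00 mm
ȳ = 467200.00 / 5920.00 = 78.92 mm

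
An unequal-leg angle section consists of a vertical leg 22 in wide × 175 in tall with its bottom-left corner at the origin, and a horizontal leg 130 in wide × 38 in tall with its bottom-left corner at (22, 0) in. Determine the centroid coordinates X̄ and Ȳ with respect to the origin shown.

X̄ = 53.71 in, Ȳ = 49.00 in

vertical leg: A = 22 × 175 = 3850.00, centroid at (11.00, 87.50).
horizontal leg: A = 130 × 38 = 4940.00, centroid at (87.00, 19.00).
ΣA = 8790.00 in²
ΣAX̄ = (3850.00)(11.00) + (4940.00)(87.00) = 472130.00 in³
ΣAȲ = (3850.00)(87.50) + (4940.00)(19.00) = 430735.00 in³
X̄ = 472130.00 / 8790.00 = 53.71 in
Ȳ = 430735.00 / 8790.00 = 49.00 in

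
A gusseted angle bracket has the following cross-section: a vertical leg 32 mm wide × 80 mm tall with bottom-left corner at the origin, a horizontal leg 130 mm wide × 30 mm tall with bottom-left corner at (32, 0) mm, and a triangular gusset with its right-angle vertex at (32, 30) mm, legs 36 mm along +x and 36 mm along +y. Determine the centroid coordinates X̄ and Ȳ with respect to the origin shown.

X̄ = 63.00 mm, Ȳ = 26.47 mm

vertical leg: A = 32 × 80 = 2560.00, centroid at (16.00, 40.00).
horizontal leg: A = 130 × 30 = 3900.00, centroid at (97.00, 15.00).
gusset: A = ½·36·36 = 648.00, centroid at (44.00, 42.00).
ΣA = 7108.00 mm², ΣAX̄ = 447772.00 mm³, ΣAȲ = 188116.00 mm³.
X̄ = 447772.00/7108.00 = 63.00 mm; Ȳ = 188116.00/7108.00 = 26.47 mm.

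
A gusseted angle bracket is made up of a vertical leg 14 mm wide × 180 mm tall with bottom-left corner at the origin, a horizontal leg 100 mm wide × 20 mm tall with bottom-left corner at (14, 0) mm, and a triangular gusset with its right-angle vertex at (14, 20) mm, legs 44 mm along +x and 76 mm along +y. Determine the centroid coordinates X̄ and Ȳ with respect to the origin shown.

vertical leg: A = 14 × 180 = 2520.00, centroid at (7.00, 90.00).
horizontal leg: A = 100 × 20 = 2000.00, centroid at (64.00, 10.00).
gusset: A = ½·44·76 = 1672.00, centroid at (28.67, 45.33).
ΣA = 6192.00 mm²
ΣAX̄ = (2520.00)(7.00) + (2000.00)(64.00) + (1672.00)(28.67) = 193570.67 mm³
ΣAȲ = (2520.00)(90.00) + (2000.00)(10.00) + (1672.00)(45.33) = 322597.33 mm³
X̄ = 193570.67 / 6192.00 = 31.26 mm
Ȳ = 322597.33 / 6192.00 = 52.10 mm

X̄ = 31.26 mm, Ȳ = 52.10 mm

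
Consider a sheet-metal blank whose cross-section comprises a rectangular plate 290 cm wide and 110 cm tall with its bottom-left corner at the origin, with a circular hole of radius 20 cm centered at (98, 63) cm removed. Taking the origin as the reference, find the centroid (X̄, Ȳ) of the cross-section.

plate: A = 290 × 110 = 31900.00, centroid at (145.00, 55.00).
hole: A = −π·20² = -1256.64, centroid at (98.00, 63.00).
ΣA = 30643.36 cm², ΣAX̄ = 4502349.57 cm³, ΣAȲ = 1675331.87 cm³.
X̄ = 4502349.57/30643.36 = 146.93 cm; Ȳ = 1675331.87/30643.36 = 54.67 cm.

X̄ = 146.93 cm, Ȳ = 54.67 cm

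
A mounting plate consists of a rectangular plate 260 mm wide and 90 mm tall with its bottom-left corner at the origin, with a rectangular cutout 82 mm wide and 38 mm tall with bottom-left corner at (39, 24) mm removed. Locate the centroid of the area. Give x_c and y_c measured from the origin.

plate: A = 260 × 90 = 23400.00, centroid at (130.00, 45.00).
hole: A = −(82 × 38) = -3116.00, centroid at (80.00, 43.00).
ΣA = 20284.00 mm²
ΣAx_c = (23400.00)(130.00) + (-3116.00)(80.00) = 2792720.00 mm³
ΣAy_c = (23400.00)(45.00) + (-3116.00)(43.00) = 919012.00 mm³
x_c = 2792720.00 / 20284.00 = 137.68 mm
y_c = 919012.00 / 20284.00 = 45.31 mm

x_c = 137.68 mm, y_c = 45.31 mm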